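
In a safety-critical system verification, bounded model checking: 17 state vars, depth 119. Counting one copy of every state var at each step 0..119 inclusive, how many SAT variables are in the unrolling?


BMC unrolls to depth k, creating one copy of each state var for steps 0..k.
Step count = 119 + 1 = 120 (steps 0 through 119)
Vars per step = 17
Total = 17 * 120 = 2040

2040


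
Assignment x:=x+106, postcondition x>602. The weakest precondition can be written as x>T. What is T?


Formula: wp(x:=E, P) = P[E/x] (substitute E for x in postcondition)
Step 1: Postcondition: x>602
Step 2: Substitute x+106 for x: x+106>602
Step 3: Solve for x: x > 602-106 = 496

496


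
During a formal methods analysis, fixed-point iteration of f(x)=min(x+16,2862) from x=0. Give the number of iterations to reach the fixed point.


Step 1: x=0, cap=2862, increment=16
Step 2: x grows by 16 each step until capped at 2862; fixed point is x=2862
Step 3: iterations = ceil(2862/16) = 179

179


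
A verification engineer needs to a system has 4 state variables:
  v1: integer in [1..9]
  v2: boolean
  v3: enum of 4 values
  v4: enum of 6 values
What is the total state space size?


State space = product of domain sizes of all variables.
Domain sizes:
  v1 (integer in [1..9]): 9
  v2 (boolean): 2
  v3 (enum of 4 values): 4
  v4 (enum of 6 values): 6
Product = 9 * 2 * 4 * 6 = 432

432


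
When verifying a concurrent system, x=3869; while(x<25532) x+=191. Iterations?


Step 1: x goes from 3869 toward 25532 by 191; the body runs while x<25532, so iterations = ceil((bound-start)/step)
Step 2: Distance=21663
Step 3: ceil(21663/191)=114

114


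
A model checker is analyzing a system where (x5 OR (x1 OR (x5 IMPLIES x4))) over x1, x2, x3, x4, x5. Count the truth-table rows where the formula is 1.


Formula: (x5 OR (x1 OR (x5 IMPLIES x4))) over 5 vars (32 rows)
Evaluate each row (x1, x2, x3, x4, x5 as bits, MSB first):
  row 0 [00000]: (0 OR (0 OR (0 IMPLIES 0))) -> 1
  row 1 [00001]: (1 OR (0 OR (1 IMPLIES 0))) -> 1
  row 2 [00010]: (0 OR (0 OR (0 IMPLIES 1))) -> 1
  row 3 [00011]: (1 OR (0 OR (1 IMPLIES 1))) -> 1
  row 4 [00100]: (0 OR (0 OR (0 IMPLIES 0))) -> 1
  row 5 [00101]: (1 OR (0 OR (1 IMPLIES 0))) -> 1
  row 6 [00110]: (0 OR (0 OR (0 IMPLIES 1))) -> 1
  row 7 [00111]: (1 OR (0 OR (1 IMPLIES 1))) -> 1
  row 8 [01000]: (0 OR (0 OR (0 IMPLIES 0))) -> 1
  row 9 [01001]: (1 OR (0 OR (1 IMPLIES 0))) -> 1
  row 10 [01010]: (0 OR (0 OR (0 IMPLIES 1))) -> 1
  row 11 [01011]: (1 OR (0 OR (1 IMPLIES 1))) -> 1
  row 12 [01100]: (0 OR (0 OR (0 IMPLIES 0))) -> 1
  row 13 [01101]: (1 OR (0 OR (1 IMPLIES 0))) -> 1
  row 14 [01110]: (0 OR (0 OR (0 IMPLIES 1))) -> 1
  row 15 [01111]: (1 OR (0 OR (1 IMPLIES 1))) -> 1
  row 16 [10000]: (0 OR (1 OR (0 IMPLIES 0))) -> 1
  row 17 [10001]: (1 OR (1 OR (1 IMPLIES 0))) -> 1
  row 18 [10010]: (0 OR (1 OR (0 IMPLIES 1))) -> 1
  row 19 [10011]: (1 OR (1 OR (1 IMPLIES 1))) -> 1
  row 20 [10100]: (0 OR (1 OR (0 IMPLIES 0))) -> 1
  row 21 [10101]: (1 OR (1 OR (1 IMPLIES 0))) -> 1
  row 22 [10110]: (0 OR (1 OR (0 IMPLIES 1))) -> 1
  row 23 [10111]: (1 OR (1 OR (1 IMPLIES 1))) -> 1
  row 24 [11000]: (0 OR (1 OR (0 IMPLIES 0))) -> 1
  row 25 [11001]: (1 OR (1 OR (1 IMPLIES 0))) -> 1
  row 26 [11010]: (0 OR (1 OR (0 IMPLIES 1))) -> 1
  row 27 [11011]: (1 OR (1 OR (1 IMPLIES 1))) -> 1
  row 28 [11100]: (0 OR (1 OR (0 IMPLIES 0))) -> 1
  row 29 [11101]: (1 OR (1 OR (1 IMPLIES 0))) -> 1
  row 30 [11110]: (0 OR (1 OR (0 IMPLIES 1))) -> 1
  row 31 [11111]: (1 OR (1 OR (1 IMPLIES 1))) -> 1
Full result column, 8 rows per line (x1,x2 fixed per line; x3,x4,x5 runs 000..111 left to right):
  rows 0-7 [x1,x2=00]: 11111111  (ones: 8)
  rows 8-15 [x1,x2=01]: 11111111  (ones: 8)
  rows 16-23 [x1,x2=10]: 11111111  (ones: 8)
  rows 24-31 [x1,x2=11]: 11111111  (ones: 8)
Count of 1-rows = 8+8+8+8 = 32

32


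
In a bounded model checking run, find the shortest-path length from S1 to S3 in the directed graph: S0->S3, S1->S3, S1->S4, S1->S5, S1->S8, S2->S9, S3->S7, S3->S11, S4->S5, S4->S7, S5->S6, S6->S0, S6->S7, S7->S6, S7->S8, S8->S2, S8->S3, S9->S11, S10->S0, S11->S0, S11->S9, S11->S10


BFS layer-by-layer from S1:
  dist 0: {S1}
  dist 1: {S3, S4, S5, S8}
  -> S3 reached at distance 1
Shortest path length = 1

1


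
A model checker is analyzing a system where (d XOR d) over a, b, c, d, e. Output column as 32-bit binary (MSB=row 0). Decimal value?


Formula: (d XOR d) over a, b, c, d, e (32 rows)
Evaluate each row (bits = a,b,c,d,e, MSB first):
  row 0 [00000]: (0 XOR 0) -> 0
  row 1 [00001]: (0 XOR 0) -> 0
  row 2 [00010]: (1 XOR 1) -> 0
  row 3 [00011]: (1 XOR 1) -> 0
  row 4 [00100]: (0 XOR 0) -> 0
  row 5 [00101]: (0 XOR 0) -> 0
  row 6 [00110]: (1 XOR 1) -> 0
  row 7 [00111]: (1 XOR 1) -> 0
  row 8 [01000]: (0 XOR 0) -> 0
  row 9 [01001]: (0 XOR 0) -> 0
  row 10 [01010]: (1 XOR 1) -> 0
  row 11 [01011]: (1 XOR 1) -> 0
  row 12 [01100]: (0 XOR 0) -> 0
  row 13 [01101]: (0 XOR 0) -> 0
  row 14 [01110]: (1 XOR 1) -> 0
  row 15 [01111]: (1 XOR 1) -> 0
  row 16 [10000]: (0 XOR 0) -> 0
  row 17 [10001]: (0 XOR 0) -> 0
  row 18 [10010]: (1 XOR 1) -> 0
  row 19 [10011]: (1 XOR 1) -> 0
  row 20 [10100]: (0 XOR 0) -> 0
  row 21 [10101]: (0 XOR 0) -> 0
  row 22 [10110]: (1 XOR 1) -> 0
  row 23 [10111]: (1 XOR 1) -> 0
  row 24 [11000]: (0 XOR 0) -> 0
  row 25 [11001]: (0 XOR 0) -> 0
  row 26 [11010]: (1 XOR 1) -> 0
  row 27 [11011]: (1 XOR 1) -> 0
  row 28 [11100]: (0 XOR 0) -> 0
  row 29 [11101]: (0 XOR 0) -> 0
  row 30 [11110]: (1 XOR 1) -> 0
  row 31 [11111]: (1 XOR 1) -> 0
Full result column, 4 rows per line (a,b,c fixed per line; d,e runs 00..11 left to right):
  rows 0-3 [a,b,c=000]: 0000  = hex 0
  rows 4-7 [a,b,c=001]: 0000  = hex 0
  rows 8-11 [a,b,c=010]: 0000  = hex 0
  rows 12-15 [a,b,c=011]: 0000  = hex 0
  rows 16-19 [a,b,c=100]: 0000  = hex 0
  rows 20-23 [a,b,c=101]: 0000  = hex 0
  rows 24-27 [a,b,c=110]: 0000  = hex 0
  rows 28-31 [a,b,c=111]: 0000  = hex 0
Output column (row 0 .. row 31) = 00000000000000000000000000000000
Output column grouped in 4s = 0000 0000 0000 0000 0000 0000 0000 0000 = 0x00000000
Convert to decimal digit by digit (value = value*16 + digit):
  0 -> 0
  0*16 + 0 = 0
  0*16 + 0 = 0
  0*16 + 0 = 0
  0*16 + 0 = 0
  0*16 + 0 = 0
  0*16 + 0 = 0
  0*16 + 0 = 0
Decimal = 0

0


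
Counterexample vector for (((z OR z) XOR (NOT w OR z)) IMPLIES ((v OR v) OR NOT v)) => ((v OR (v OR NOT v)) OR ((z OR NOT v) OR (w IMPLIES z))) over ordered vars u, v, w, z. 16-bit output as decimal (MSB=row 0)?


F1 = (((z OR z) XOR (NOT w OR z)) IMPLIES ((v OR v) OR NOT v))
F2 = ((v OR (v OR NOT v)) OR ((z OR NOT v) OR (w IMPLIES z)))
Counterexample to F1=>F2 is where F1=1 and F2=0.
Evaluate each row (bits = u,v,w,z, MSB first):
  row 0 [0000]: F1=1 F2=1 -> F1&~F2 -> 0
  row 1 [0001]: F1=1 F2=1 -> F1&~F2 -> 0
  row 2 [0010]: F1=1 F2=1 -> F1&~F2 -> 0
  row 3 [0011]: F1=1 F2=1 -> F1&~F2 -> 0
  row 4 [0100]: F1=1 F2=1 -> F1&~F2 -> 0
  row 5 [0101]: F1=1 F2=1 -> F1&~F2 -> 0
  row 6 [0110]: F1=1 F2=1 -> F1&~F2 -> 0
  row 7 [0111]: F1=1 F2=1 -> F1&~F2 -> 0
  row 8 [1000]: F1=1 F2=1 -> F1&~F2 -> 0
  row 9 [1001]: F1=1 F2=1 -> F1&~F2 -> 0
  row 10 [1010]: F1=1 F2=1 -> F1&~F2 -> 0
  row 11 [1011]: F1=1 F2=1 -> F1&~F2 -> 0
  row 12 [1100]: F1=1 F2=1 -> F1&~F2 -> 0
  row 13 [1101]: F1=1 F2=1 -> F1&~F2 -> 0
  row 14 [1110]: F1=1 F2=1 -> F1&~F2 -> 0
  row 15 [1111]: F1=1 F2=1 -> F1&~F2 -> 0
Full result column, 4 rows per line (u,v fixed per line; w,z runs 00..11 left to right):
  rows 0-3 [u,v=00]: 0000  = hex 0
  rows 4-7 [u,v=01]: 0000  = hex 0
  rows 8-11 [u,v=10]: 0000  = hex 0
  rows 12-15 [u,v=11]: 0000  = hex 0
Counterexample vector (row 0 .. row 15) = 0000000000000000
Output column grouped in 4s = 0000 0000 0000 0000 = 0x0000
Convert to decimal digit by digit (value = value*16 + digit):
  0 -> 0
  0*16 + 0 = 0
  0*16 + 0 = 0
  0*16 + 0 = 0
Decimal = 0

0


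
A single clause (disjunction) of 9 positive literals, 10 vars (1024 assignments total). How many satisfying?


Step 1: Total=2^10=1024
Step 2: Unsat when all 9 false: 2^1=2
Step 3: Sat=1024-2=1022

1022


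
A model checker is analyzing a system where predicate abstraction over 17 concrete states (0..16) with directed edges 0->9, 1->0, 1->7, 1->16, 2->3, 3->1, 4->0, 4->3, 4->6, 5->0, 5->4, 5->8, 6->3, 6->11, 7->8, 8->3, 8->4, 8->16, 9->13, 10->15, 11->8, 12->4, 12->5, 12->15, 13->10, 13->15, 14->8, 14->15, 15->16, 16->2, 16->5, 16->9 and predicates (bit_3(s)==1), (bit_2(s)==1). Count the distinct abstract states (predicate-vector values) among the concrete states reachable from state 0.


BFS from 0:
Concrete reachable: {0, 1, 2, 3, 4, 5, 6, 7, 8, 9, 10, 11, 13, 15, 16}
Abstract via predicates (bit_3(s)==1), (bit_2(s)==1):
  (0,0) <- {0, 1, 2, 3, 16}
  (0,1) <- {4, 5, 6, 7}
  (1,0) <- {8, 9, 10, 11}
  (1,1) <- {13, 15}
Distinct abstract states = 4

4


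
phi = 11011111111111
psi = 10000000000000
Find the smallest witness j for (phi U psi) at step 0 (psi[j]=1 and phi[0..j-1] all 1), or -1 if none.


(phi U psi) at 0: need smallest j with psi[j]=1 and phi[i]=1 for all i in [0,j).
Scan from step 0:
  step 0: psi=1 and phi held for [0,0) -> witness found
Witness step = 0

0


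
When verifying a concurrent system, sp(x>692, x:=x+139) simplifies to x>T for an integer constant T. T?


Formula: sp(P, x:=E) = exists old_x. (x = E[old_x/x]) AND P[old_x/x] (old_x is the value of x before the assignment; eliminate old_x by solving x = E[old_x/x] for old_x)
Step 1: Precondition P: x>692, i.e. old_x > 692
Step 2: Assignment gives x = old_x + 139, so old_x = x - 139
Step 3: Substitute into P: x - 139 > 692
Step 4: Simplify: x > 692+139 = 831

831


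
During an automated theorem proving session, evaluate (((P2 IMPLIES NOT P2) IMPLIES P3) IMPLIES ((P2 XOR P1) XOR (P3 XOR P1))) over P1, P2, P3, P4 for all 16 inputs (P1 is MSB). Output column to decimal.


Formula: (((P2 IMPLIES NOT P2) IMPLIES P3) IMPLIES ((P2 XOR P1) XOR (P3 XOR P1))) over P1, P2, P3, P4 (16 rows)
Evaluate each row (bits = P1,P2,P3,P4, MSB first):
  row 0 [0000]: (((0 IMPLIES NOT 0) IMPLIES 0) IMPLIES ((0 XOR 0) XOR (0 XOR 0))) -> 1
  row 1 [0001]: (((0 IMPLIES NOT 0) IMPLIES 0) IMPLIES ((0 XOR 0) XOR (0 XOR 0))) -> 1
  row 2 [0010]: (((0 IMPLIES NOT 0) IMPLIES 1) IMPLIES ((0 XOR 0) XOR (1 XOR 0))) -> 1
  row 3 [0011]: (((0 IMPLIES NOT 0) IMPLIES 1) IMPLIES ((0 XOR 0) XOR (1 XOR 0))) -> 1
  row 4 [0100]: (((1 IMPLIES NOT 1) IMPLIES 0) IMPLIES ((1 XOR 0) XOR (0 XOR 0))) -> 1
  row 5 [0101]: (((1 IMPLIES NOT 1) IMPLIES 0) IMPLIES ((1 XOR 0) XOR (0 XOR 0))) -> 1
  row 6 [0110]: (((1 IMPLIES NOT 1) IMPLIES 1) IMPLIES ((1 XOR 0) XOR (1 XOR 0))) -> 0
  row 7 [0111]: (((1 IMPLIES NOT 1) IMPLIES 1) IMPLIES ((1 XOR 0) XOR (1 XOR 0))) -> 0
  row 8 [1000]: (((0 IMPLIES NOT 0) IMPLIES 0) IMPLIES ((0 XOR 1) XOR (0 XOR 1))) -> 1
  row 9 [1001]: (((0 IMPLIES NOT 0) IMPLIES 0) IMPLIES ((0 XOR 1) XOR (0 XOR 1))) -> 1
  row 10 [1010]: (((0 IMPLIES NOT 0) IMPLIES 1) IMPLIES ((0 XOR 1) XOR (1 XOR 1))) -> 1
  row 11 [1011]: (((0 IMPLIES NOT 0) IMPLIES 1) IMPLIES ((0 XOR 1) XOR (1 XOR 1))) -> 1
  row 12 [1100]: (((1 IMPLIES NOT 1) IMPLIES 0) IMPLIES ((1 XOR 1) XOR (0 XOR 1))) -> 1
  row 13 [1101]: (((1 IMPLIES NOT 1) IMPLIES 0) IMPLIES ((1 XOR 1) XOR (0 XOR 1))) -> 1
  row 14 [1110]: (((1 IMPLIES NOT 1) IMPLIES 1) IMPLIES ((1 XOR 1) XOR (1 XOR 1))) -> 0
  row 15 [1111]: (((1 IMPLIES NOT 1) IMPLIES 1) IMPLIES ((1 XOR 1) XOR (1 XOR 1))) -> 0
Full result column, 4 rows per line (P1,P2 fixed per line; P3,P4 runs 00..11 left to right):
  rows 0-3 [P1,P2=00]: 1111  = hex F
  rows 4-7 [P1,P2=01]: 1100  = hex C
  rows 8-11 [P1,P2=10]: 1111  = hex F
  rows 12-15 [P1,P2=11]: 1100  = hex C
Output column (row 0 .. row 15) = 1111110011111100
Output column grouped in 4s = 1111 1100 1111 1100 = 0xFCFC
Convert to decimal digit by digit (value = value*16 + digit):
  F -> 15
  15*16 + 12 (C) = 252
  252*16 + 15 (F) = 4047
  4047*16 + 12 (C) = 64764
Decimal = 64764

64764


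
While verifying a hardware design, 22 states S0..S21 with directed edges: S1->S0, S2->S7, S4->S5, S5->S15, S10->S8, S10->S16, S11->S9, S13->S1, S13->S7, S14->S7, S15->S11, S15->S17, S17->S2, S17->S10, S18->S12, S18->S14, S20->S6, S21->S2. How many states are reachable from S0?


BFS from S0:
  layer 0: {S0}
Reachable set: {S0}
Count = 1

1


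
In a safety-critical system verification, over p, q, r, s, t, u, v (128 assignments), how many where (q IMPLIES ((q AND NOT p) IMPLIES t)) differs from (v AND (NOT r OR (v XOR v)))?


F1 = (q IMPLIES ((q AND NOT p) IMPLIES t))
F2 = (v AND (NOT r OR (v XOR v)))
Evaluate both on each of 128 rows (bits = p,q,r,s,t,u,v):
  row 0 [0000000]: F1=1 F2=0 (differ) -> 1
  row 1 [0000001]: F1=1 F2=1 -> 0
  row 2 [0000010]: F1=1 F2=0 (differ) -> 1
  row 3 [0000011]: F1=1 F2=1 -> 0
  row 4 [0000100]: F1=1 F2=0 (differ) -> 1
  (every remaining row is evaluated the same way; all 128 results are listed next)
Full result column, 8 rows per line (p,q,r,s fixed per line; t,u,v runs 000..111 left to right):
  rows 0-7 [p,q,r,s=0000]: 10101010  (ones: 4)
  rows 8-15 [p,q,r,s=0001]: 10101010  (ones: 4)
  rows 16-23 [p,q,r,s=0010]: 11111111  (ones: 8)
  rows 24-31 [p,q,r,s=0011]: 11111111  (ones: 8)
  rows 32-39 [p,q,r,s=0100]: 01011010  (ones: 4)
  rows 40-47 [p,q,r,s=0101]: 01011010  (ones: 4)
  rows 48-55 [p,q,r,s=0110]: 00001111  (ones: 4)
  rows 56-63 [p,q,r,s=0111]: 00001111  (ones: 4)
  rows 64-71 [p,q,r,s=1000]: 10101010  (ones: 4)
  rows 72-79 [p,q,r,s=1001]: 10101010  (ones: 4)
  rows 80-87 [p,q,r,s=1010]: 11111111  (ones: 8)
  rows 88-95 [p,q,r,s=1011]: 11111111  (ones: 8)
  rows 96-103 [p,q,r,s=1100]: 10101010  (ones: 4)
  rows 104-111 [p,q,r,s=1101]: 10101010  (ones: 4)
  rows 112-119 [p,q,r,s=1110]: 11111111  (ones: 8)
  rows 120-127 [p,q,r,s=1111]: 11111111  (ones: 8)
Disagreements = 4+4+8+8+4+4+4+4+4+4+8+8+4+4+8+8 = 88

88


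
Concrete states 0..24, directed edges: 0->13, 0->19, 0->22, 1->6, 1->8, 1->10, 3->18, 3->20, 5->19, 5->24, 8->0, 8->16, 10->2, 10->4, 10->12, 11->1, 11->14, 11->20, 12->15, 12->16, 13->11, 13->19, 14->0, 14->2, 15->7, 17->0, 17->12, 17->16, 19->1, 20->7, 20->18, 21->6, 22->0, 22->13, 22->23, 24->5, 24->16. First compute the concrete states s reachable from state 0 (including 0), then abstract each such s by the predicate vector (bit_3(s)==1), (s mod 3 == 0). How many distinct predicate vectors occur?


BFS from 0:
Concrete reachable: {0, 1, 2, 4, 6, 7, 8, 10, 11, 12, 13, 14, 15, 16, 18, 19, 20, 22, 23}
Abstract via predicates (bit_3(s)==1), (s mod 3 == 0):
  (0,0) <- {1, 2, 4, 7, 16, 19, 20, 22, 23}
  (0,1) <- {0, 6, 18}
  (1,0) <- {8, 10, 11, 13, 14}
  (1,1) <- {12, 15}
Distinct abstract states = 4

4


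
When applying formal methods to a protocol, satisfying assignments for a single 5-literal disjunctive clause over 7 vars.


Step 1: Total=2^7=128
Step 2: Unsat when all 5 false: 2^2=4
Step 3: Sat=128-4=124

124


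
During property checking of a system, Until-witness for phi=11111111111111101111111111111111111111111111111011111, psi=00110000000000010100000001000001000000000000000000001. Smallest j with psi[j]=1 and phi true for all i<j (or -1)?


(phi U psi) at 0: need smallest j with psi[j]=1 and phi[i]=1 for all i in [0,j).
Scan from step 0:
  step 0: phi=1, psi=0 -> continue
  step 1: phi=1, psi=0 -> continue
  step 2: psi=1 and phi held for [0,2) -> witness found
Witness step = 2

2


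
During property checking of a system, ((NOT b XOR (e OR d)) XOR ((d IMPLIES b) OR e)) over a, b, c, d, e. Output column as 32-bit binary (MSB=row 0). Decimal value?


Formula: ((NOT b XOR (e OR d)) XOR ((d IMPLIES b) OR e)) over a, b, c, d, e (32 rows)
Evaluate each row (bits = a,b,c,d,e, MSB first):
  row 0 [00000]: ((NOT 0 XOR (0 OR 0)) XOR ((0 IMPLIES 0) OR 0)) -> 0
  row 1 [00001]: ((NOT 0 XOR (1 OR 0)) XOR ((0 IMPLIES 0) OR 1)) -> 1
  row 2 [00010]: ((NOT 0 XOR (0 OR 1)) XOR ((1 IMPLIES 0) OR 0)) -> 0
  row 3 [00011]: ((NOT 0 XOR (1 OR 1)) XOR ((1 IMPLIES 0) OR 1)) -> 1
  row 4 [00100]: ((NOT 0 XOR (0 OR 0)) XOR ((0 IMPLIES 0) OR 0)) -> 0
  row 5 [00101]: ((NOT 0 XOR (1 OR 0)) XOR ((0 IMPLIES 0) OR 1)) -> 1
  row 6 [00110]: ((NOT 0 XOR (0 OR 1)) XOR ((1 IMPLIES 0) OR 0)) -> 0
  row 7 [00111]: ((NOT 0 XOR (1 OR 1)) XOR ((1 IMPLIES 0) OR 1)) -> 1
  row 8 [01000]: ((NOT 1 XOR (0 OR 0)) XOR ((0 IMPLIES 1) OR 0)) -> 1
  row 9 [01001]: ((NOT 1 XOR (1 OR 0)) XOR ((0 IMPLIES 1) OR 1)) -> 0
  row 10 [01010]: ((NOT 1 XOR (0 OR 1)) XOR ((1 IMPLIES 1) OR 0)) -> 0
  row 11 [01011]: ((NOT 1 XOR (1 OR 1)) XOR ((1 IMPLIES 1) OR 1)) -> 0
  row 12 [01100]: ((NOT 1 XOR (0 OR 0)) XOR ((0 IMPLIES 1) OR 0)) -> 1
  row 13 [01101]: ((NOT 1 XOR (1 OR 0)) XOR ((0 IMPLIES 1) OR 1)) -> 0
  row 14 [01110]: ((NOT 1 XOR (0 OR 1)) XOR ((1 IMPLIES 1) OR 0)) -> 0
  row 15 [01111]: ((NOT 1 XOR (1 OR 1)) XOR ((1 IMPLIES 1) OR 1)) -> 0
  row 16 [10000]: ((NOT 0 XOR (0 OR 0)) XOR ((0 IMPLIES 0) OR 0)) -> 0
  row 17 [10001]: ((NOT 0 XOR (1 OR 0)) XOR ((0 IMPLIES 0) OR 1)) -> 1
  row 18 [10010]: ((NOT 0 XOR (0 OR 1)) XOR ((1 IMPLIES 0) OR 0)) -> 0
  row 19 [10011]: ((NOT 0 XOR (1 OR 1)) XOR ((1 IMPLIES 0) OR 1)) -> 1
  row 20 [10100]: ((NOT 0 XOR (0 OR 0)) XOR ((0 IMPLIES 0) OR 0)) -> 0
  row 21 [10101]: ((NOT 0 XOR (1 OR 0)) XOR ((0 IMPLIES 0) OR 1)) -> 1
  row 22 [10110]: ((NOT 0 XOR (0 OR 1)) XOR ((1 IMPLIES 0) OR 0)) -> 0
  row 23 [10111]: ((NOT 0 XOR (1 OR 1)) XOR ((1 IMPLIES 0) OR 1)) -> 1
  row 24 [11000]: ((NOT 1 XOR (0 OR 0)) XOR ((0 IMPLIES 1) OR 0)) -> 1
  row 25 [11001]: ((NOT 1 XOR (1 OR 0)) XOR ((0 IMPLIES 1) OR 1)) -> 0
  row 26 [11010]: ((NOT 1 XOR (0 OR 1)) XOR ((1 IMPLIES 1) OR 0)) -> 0
  row 27 [11011]: ((NOT 1 XOR (1 OR 1)) XOR ((1 IMPLIES 1) OR 1)) -> 0
  row 28 [11100]: ((NOT 1 XOR (0 OR 0)) XOR ((0 IMPLIES 1) OR 0)) -> 1
  row 29 [11101]: ((NOT 1 XOR (1 OR 0)) XOR ((0 IMPLIES 1) OR 1)) -> 0
  row 30 [11110]: ((NOT 1 XOR (0 OR 1)) XOR ((1 IMPLIES 1) OR 0)) -> 0
  row 31 [11111]: ((NOT 1 XOR (1 OR 1)) XOR ((1 IMPLIES 1) OR 1)) -> 0
Full result column, 4 rows per line (a,b,c fixed per line; d,e runs 00..11 left to right):
  rows 0-3 [a,b,c=000]: 0101  = hex 5
  rows 4-7 [a,b,c=001]: 0101  = hex 5
  rows 8-11 [a,b,c=010]: 1000  = hex 8
  rows 12-15 [a,b,c=011]: 1000  = hex 8
  rows 16-19 [a,b,c=100]: 0101  = hex 5
  rows 20-23 [a,b,c=101]: 0101  = hex 5
  rows 24-27 [a,b,c=110]: 1000  = hex 8
  rows 28-31 [a,b,c=111]: 1000  = hex 8
Output column (row 0 .. row 31) = 01010101100010000101010110001000
Output column grouped in 4s = 0101 0101 1000 1000 0101 0101 1000 1000 = 0x55885588
Convert to decimal digit by digit (value = value*16 + digit):
  5 -> 5
  5*16 + 5 = 85
  85*16 + 8 = 1368
  1368*16 + 8 = 21896
  21896*16 + 5 = 350341
  350341*16 + 5 = 5605461
  5605461*16 + 8 = 89687384
  89687384*16 + 8 = 1434998152
Decimal = 1434998152

1434998152


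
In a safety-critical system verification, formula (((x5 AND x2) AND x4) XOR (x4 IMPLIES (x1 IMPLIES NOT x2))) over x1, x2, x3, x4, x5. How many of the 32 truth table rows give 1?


Formula: (((x5 AND x2) AND x4) XOR (x4 IMPLIES (x1 IMPLIES NOT x2))) over 5 vars (32 rows)
Evaluate each row (x1, x2, x3, x4, x5 as bits, MSB first):
  row 0 [00000]: (((0 AND 0) AND 0) XOR (0 IMPLIES (0 IMPLIES NOT 0))) -> 1
  row 1 [00001]: (((1 AND 0) AND 0) XOR (0 IMPLIES (0 IMPLIES NOT 0))) -> 1
  row 2 [00010]: (((0 AND 0) AND 1) XOR (1 IMPLIES (0 IMPLIES NOT 0))) -> 1
  row 3 [00011]: (((1 AND 0) AND 1) XOR (1 IMPLIES (0 IMPLIES NOT 0))) -> 1
  row 4 [00100]: (((0 AND 0) AND 0) XOR (0 IMPLIES (0 IMPLIES NOT 0))) -> 1
  row 5 [00101]: (((1 AND 0) AND 0) XOR (0 IMPLIES (0 IMPLIES NOT 0))) -> 1
  row 6 [00110]: (((0 AND 0) AND 1) XOR (1 IMPLIES (0 IMPLIES NOT 0))) -> 1
  row 7 [00111]: (((1 AND 0) AND 1) XOR (1 IMPLIES (0 IMPLIES NOT 0))) -> 1
  row 8 [01000]: (((0 AND 1) AND 0) XOR (0 IMPLIES (0 IMPLIES NOT 1))) -> 1
  row 9 [01001]: (((1 AND 1) AND 0) XOR (0 IMPLIES (0 IMPLIES NOT 1))) -> 1
  row 10 [01010]: (((0 AND 1) AND 1) XOR (1 IMPLIES (0 IMPLIES NOT 1))) -> 1
  row 11 [01011]: (((1 AND 1) AND 1) XOR (1 IMPLIES (0 IMPLIES NOT 1))) -> 0
  row 12 [01100]: (((0 AND 1) AND 0) XOR (0 IMPLIES (0 IMPLIES NOT 1))) -> 1
  row 13 [01101]: (((1 AND 1) AND 0) XOR (0 IMPLIES (0 IMPLIES NOT 1))) -> 1
  row 14 [01110]: (((0 AND 1) AND 1) XOR (1 IMPLIES (0 IMPLIES NOT 1))) -> 1
  row 15 [01111]: (((1 AND 1) AND 1) XOR (1 IMPLIES (0 IMPLIES NOT 1))) -> 0
  row 16 [10000]: (((0 AND 0) AND 0) XOR (0 IMPLIES (1 IMPLIES NOT 0))) -> 1
  row 17 [10001]: (((1 AND 0) AND 0) XOR (0 IMPLIES (1 IMPLIES NOT 0))) -> 1
  row 18 [10010]: (((0 AND 0) AND 1) XOR (1 IMPLIES (1 IMPLIES NOT 0))) -> 1
  row 19 [10011]: (((1 AND 0) AND 1) XOR (1 IMPLIES (1 IMPLIES NOT 0))) -> 1
  row 20 [10100]: (((0 AND 0) AND 0) XOR (0 IMPLIES (1 IMPLIES NOT 0))) -> 1
  row 21 [10101]: (((1 AND 0) AND 0) XOR (0 IMPLIES (1 IMPLIES NOT 0))) -> 1
  row 22 [10110]: (((0 AND 0) AND 1) XOR (1 IMPLIES (1 IMPLIES NOT 0))) -> 1
  row 23 [10111]: (((1 AND 0) AND 1) XOR (1 IMPLIES (1 IMPLIES NOT 0))) -> 1
  row 24 [11000]: (((0 AND 1) AND 0) XOR (0 IMPLIES (1 IMPLIES NOT 1))) -> 1
  row 25 [11001]: (((1 AND 1) AND 0) XOR (0 IMPLIES (1 IMPLIES NOT 1))) -> 1
  row 26 [11010]: (((0 AND 1) AND 1) XOR (1 IMPLIES (1 IMPLIES NOT 1))) -> 0
  row 27 [11011]: (((1 AND 1) AND 1) XOR (1 IMPLIES (1 IMPLIES NOT 1))) -> 1
  row 28 [11100]: (((0 AND 1) AND 0) XOR (0 IMPLIES (1 IMPLIES NOT 1))) -> 1
  row 29 [11101]: (((1 AND 1) AND 0) XOR (0 IMPLIES (1 IMPLIES NOT 1))) -> 1
  row 30 [11110]: (((0 AND 1) AND 1) XOR (1 IMPLIES (1 IMPLIES NOT 1))) -> 0
  row 31 [11111]: (((1 AND 1) AND 1) XOR (1 IMPLIES (1 IMPLIES NOT 1))) -> 1
Full result column, 8 rows per line (x1,x2 fixed per line; x3,x4,x5 runs 000..111 left to right):
  rows 0-7 [x1,x2=00]: 11111111  (ones: 8)
  rows 8-15 [x1,x2=01]: 11101110  (ones: 6)
  rows 16-23 [x1,x2=10]: 11111111  (ones: 8)
  rows 24-31 [x1,x2=11]: 11011101  (ones: 6)
Count of 1-rows = 8+6+8+6 = 28

28


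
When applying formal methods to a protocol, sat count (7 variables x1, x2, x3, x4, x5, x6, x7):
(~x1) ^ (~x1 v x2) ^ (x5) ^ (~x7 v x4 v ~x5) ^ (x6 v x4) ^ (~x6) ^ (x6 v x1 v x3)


CNF with 7 clauses over 7 vars (128 assignments).
An assignment satisfies CNF iff every clause has >=1 true literal.
Check each row (bits = x1,x2,x3,x4,x5,x6,x7; clause T/F shown):
  row 0 [0000000]: clauses=TTFTFTF -> 0
  row 1 [0000001]: clauses=TTFTFTF -> 0
  row 2 [0000010]: clauses=TTFTTFT -> 0
  row 3 [0000011]: clauses=TTFTTFT -> 0
  row 4 [0000100]: clauses=TTTTFTF -> 0
  (every remaining row is evaluated the same way; all 128 results are listed next)
Full result column, 8 rows per line (x1,x2,x3,x4 fixed per line; x5,x6,x7 runs 000..111 left to right):
  rows 0-7 [x1,x2,x3,x4=0000]: 00000000  (ones: 0)
  rows 8-15 [x1,x2,x3,x4=0001]: 00000000  (ones: 0)
  rows 16-23 [x1,x2,x3,x4=0010]: 00000000  (ones: 0)
  rows 24-31 [x1,x2,x3,x4=0011]: 00001100  (ones: 2)
  rows 32-39 [x1,x2,x3,x4=0100]: 00000000  (ones: 0)
  rows 40-47 [x1,x2,x3,x4=0101]: 00000000  (ones: 0)
  rows 48-55 [x1,x2,x3,x4=0110]: 00000000  (ones: 0)
  rows 56-63 [x1,x2,x3,x4=0111]: 00001100  (ones: 2)
  rows 64-71 [x1,x2,x3,x4=1000]: 00000000  (ones: 0)
  rows 72-79 [x1,x2,x3,x4=1001]: 00000000  (ones: 0)
  rows 80-87 [x1,x2,x3,x4=1010]: 00000000  (ones: 0)
  rows 88-95 [x1,x2,x3,x4=1011]: 00000000  (ones: 0)
  rows 96-103 [x1,x2,x3,x4=1100]: 00000000  (ones: 0)
  rows 104-111 [x1,x2,x3,x4=1101]: 00000000  (ones: 0)
  rows 112-119 [x1,x2,x3,x4=1110]: 00000000  (ones: 0)
  rows 120-127 [x1,x2,x3,x4=1111]: 00000000  (ones: 0)
Satisfying assignments = 0+0+0+2+0+0+0+2+0+0+0+0+0+0+0+0 = 4

4


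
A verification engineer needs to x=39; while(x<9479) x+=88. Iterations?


Step 1: x goes from 39 toward 9479 by 88; the body runs while x<9479, so iterations = ceil((bound-start)/step)
Step 2: Distance=9440
Step 3: ceil(9440/88)=108

108


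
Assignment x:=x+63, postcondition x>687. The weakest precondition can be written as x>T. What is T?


Formula: wp(x:=E, P) = P[E/x] (substitute E for x in postcondition)
Step 1: Postcondition: x>687
Step 2: Substitute x+63 for x: x+63>687
Step 3: Solve for x: x > 687-63 = 624

624


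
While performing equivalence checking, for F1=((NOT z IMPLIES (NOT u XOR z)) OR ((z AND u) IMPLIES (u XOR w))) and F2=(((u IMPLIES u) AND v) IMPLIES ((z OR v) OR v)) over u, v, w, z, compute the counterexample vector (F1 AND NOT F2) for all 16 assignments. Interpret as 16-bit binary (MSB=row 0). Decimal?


F1 = ((NOT z IMPLIES (NOT u XOR z)) OR ((z AND u) IMPLIES (u XOR w)))
F2 = (((u IMPLIES u) AND v) IMPLIES ((z OR v) OR v))
Counterexample to F1=>F2 is where F1=1 and F2=0.
Evaluate each row (bits = u,v,w,z, MSB first):
  row 0 [0000]: F1=1 F2=1 -> F1&~F2 -> 0
  row 1 [0001]: F1=1 F2=1 -> F1&~F2 -> 0
  row 2 [0010]: F1=1 F2=1 -> F1&~F2 -> 0
  row 3 [0011]: F1=1 F2=1 -> F1&~F2 -> 0
  row 4 [0100]: F1=1 F2=1 -> F1&~F2 -> 0
  row 5 [0101]: F1=1 F2=1 -> F1&~F2 -> 0
  row 6 [0110]: F1=1 F2=1 -> F1&~F2 -> 0
  row 7 [0111]: F1=1 F2=1 -> F1&~F2 -> 0
  row 8 [1000]: F1=1 F2=1 -> F1&~F2 -> 0
  row 9 [1001]: F1=1 F2=1 -> F1&~F2 -> 0
  row 10 [1010]: F1=1 F2=1 -> F1&~F2 -> 0
  row 11 [1011]: F1=1 F2=1 -> F1&~F2 -> 0
  row 12 [1100]: F1=1 F2=1 -> F1&~F2 -> 0
  row 13 [1101]: F1=1 F2=1 -> F1&~F2 -> 0
  row 14 [1110]: F1=1 F2=1 -> F1&~F2 -> 0
  row 15 [1111]: F1=1 F2=1 -> F1&~F2 -> 0
Full result column, 4 rows per line (u,v fixed per line; w,z runs 00..11 left to right):
  rows 0-3 [u,v=00]: 0000  = hex 0
  rows 4-7 [u,v=01]: 0000  = hex 0
  rows 8-11 [u,v=10]: 0000  = hex 0
  rows 12-15 [u,v=11]: 0000  = hex 0
Counterexample vector (row 0 .. row 15) = 0000000000000000
Output column grouped in 4s = 0000 0000 0000 0000 = 0x0000
Convert to decimal digit by digit (value = value*16 + digit):
  0 -> 0
  0*16 + 0 = 0
  0*16 + 0 = 0
  0*16 + 0 = 0
Decimal = 0

0


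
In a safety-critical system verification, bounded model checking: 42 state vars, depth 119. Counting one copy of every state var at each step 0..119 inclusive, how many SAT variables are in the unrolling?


BMC unrolls to depth k, creating one copy of each state var for steps 0..k.
Step count = 119 + 1 = 120 (steps 0 through 119)
Vars per step = 42
Total = 42 * 120 = 5040

5040


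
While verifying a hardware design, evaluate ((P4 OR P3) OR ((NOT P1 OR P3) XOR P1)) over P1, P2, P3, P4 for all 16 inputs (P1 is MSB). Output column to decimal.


Formula: ((P4 OR P3) OR ((NOT P1 OR P3) XOR P1)) over P1, P2, P3, P4 (16 rows)
Evaluate each row (bits = P1,P2,P3,P4, MSB first):
  row 0 [0000]: ((0 OR 0) OR ((NOT 0 OR 0) XOR 0)) -> 1
  row 1 [0001]: ((1 OR 0) OR ((NOT 0 OR 0) XOR 0)) -> 1
  row 2 [0010]: ((0 OR 1) OR ((NOT 0 OR 1) XOR 0)) -> 1
  row 3 [0011]: ((1 OR 1) OR ((NOT 0 OR 1) XOR 0)) -> 1
  row 4 [0100]: ((0 OR 0) OR ((NOT 0 OR 0) XOR 0)) -> 1
  row 5 [0101]: ((1 OR 0) OR ((NOT 0 OR 0) XOR 0)) -> 1
  row 6 [0110]: ((0 OR 1) OR ((NOT 0 OR 1) XOR 0)) -> 1
  row 7 [0111]: ((1 OR 1) OR ((NOT 0 OR 1) XOR 0)) -> 1
  row 8 [1000]: ((0 OR 0) OR ((NOT 1 OR 0) XOR 1)) -> 1
  row 9 [1001]: ((1 OR 0) OR ((NOT 1 OR 0) XOR 1)) -> 1
  row 10 [1010]: ((0 OR 1) OR ((NOT 1 OR 1) XOR 1)) -> 1
  row 11 [1011]: ((1 OR 1) OR ((NOT 1 OR 1) XOR 1)) -> 1
  row 12 [1100]: ((0 OR 0) OR ((NOT 1 OR 0) XOR 1)) -> 1
  row 13 [1101]: ((1 OR 0) OR ((NOT 1 OR 0) XOR 1)) -> 1
  row 14 [1110]: ((0 OR 1) OR ((NOT 1 OR 1) XOR 1)) -> 1
  row 15 [1111]: ((1 OR 1) OR ((NOT 1 OR 1) XOR 1)) -> 1
Full result column, 4 rows per line (P1,P2 fixed per line; P3,P4 runs 00..11 left to right):
  rows 0-3 [P1,P2=00]: 1111  = hex F
  rows 4-7 [P1,P2=01]: 1111  = hex F
  rows 8-11 [P1,P2=10]: 1111  = hex F
  rows 12-15 [P1,P2=11]: 1111  = hex F
Output column (row 0 .. row 15) = 1111111111111111
Output column grouped in 4s = 1111 1111 1111 1111 = 0xFFFF
Convert to decimal digit by digit (value = value*16 + digit):
  F -> 15
  15*16 + 15 (F) = 255
  255*16 + 15 (F) = 4095
  4095*16 + 15 (F) = 65535
Decimal = 65535

65535


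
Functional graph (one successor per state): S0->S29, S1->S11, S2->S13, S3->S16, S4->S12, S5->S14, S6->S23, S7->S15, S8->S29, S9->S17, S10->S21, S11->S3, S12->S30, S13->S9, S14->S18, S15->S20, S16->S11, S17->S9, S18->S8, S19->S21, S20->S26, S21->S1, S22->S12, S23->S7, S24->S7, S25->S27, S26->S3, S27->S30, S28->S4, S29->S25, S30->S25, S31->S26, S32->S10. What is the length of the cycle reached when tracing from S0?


Trace from S0 until a state repeats:
  S0 -> S29 -> S25 -> S27 -> S30 -> S25
S25 first seen at step 2, revisited at step 5.
Cycle length = 5 - 2 = 3

3


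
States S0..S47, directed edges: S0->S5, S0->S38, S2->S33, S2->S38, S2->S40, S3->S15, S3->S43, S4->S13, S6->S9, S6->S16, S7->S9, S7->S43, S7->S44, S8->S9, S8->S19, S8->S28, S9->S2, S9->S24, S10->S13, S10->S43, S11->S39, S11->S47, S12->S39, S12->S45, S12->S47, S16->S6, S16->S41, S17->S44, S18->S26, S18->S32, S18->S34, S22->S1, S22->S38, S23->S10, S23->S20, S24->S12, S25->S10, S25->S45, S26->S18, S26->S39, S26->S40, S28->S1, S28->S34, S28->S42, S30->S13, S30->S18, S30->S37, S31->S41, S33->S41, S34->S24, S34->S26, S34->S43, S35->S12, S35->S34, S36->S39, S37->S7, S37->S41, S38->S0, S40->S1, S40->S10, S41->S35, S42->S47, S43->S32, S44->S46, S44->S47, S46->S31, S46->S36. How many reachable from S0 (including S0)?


BFS from S0:
  layer 0: {S0}
  layer 1: {S5, S38}
Reachable set: {S0, S5, S38}
Count = 3

3


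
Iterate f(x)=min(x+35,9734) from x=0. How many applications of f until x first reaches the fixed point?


Step 1: x=0, cap=9734, increment=35
Step 2: x grows by 35 each step until capped at 9734; fixed point is x=9734
Step 3: iterations = ceil(9734/35) = 279

279


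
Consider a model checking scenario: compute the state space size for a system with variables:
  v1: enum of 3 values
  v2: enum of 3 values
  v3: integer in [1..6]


State space = product of domain sizes of all variables.
Domain sizes:
  v1 (enum of 3 values): 3
  v2 (enum of 3 values): 3
  v3 (integer in [1..6]): 6
Product = 3 * 3 * 6 = 54

54


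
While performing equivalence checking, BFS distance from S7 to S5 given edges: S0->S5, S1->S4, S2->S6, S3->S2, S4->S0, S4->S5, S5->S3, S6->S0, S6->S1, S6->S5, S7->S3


BFS layer-by-layer from S7:
  dist 0: {S7}
  dist 1: {S3}
  dist 2: {S2}
  dist 3: {S6}
  dist 4: {S0, S1, S5}
  -> S5 reached at distance 4
Shortest path length = 4

4


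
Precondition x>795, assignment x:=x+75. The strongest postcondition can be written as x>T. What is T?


Formula: sp(P, x:=E) = exists old_x. (x = E[old_x/x]) AND P[old_x/x] (old_x is the value of x before the assignment; eliminate old_x by solving x = E[old_x/x] for old_x)
Step 1: Precondition P: x>795, i.e. old_x > 795
Step 2: Assignment gives x = old_x + 75, so old_x = x - 75
Step 3: Substitute into P: x - 75 > 795
Step 4: Simplify: x > 795+75 = 870

870


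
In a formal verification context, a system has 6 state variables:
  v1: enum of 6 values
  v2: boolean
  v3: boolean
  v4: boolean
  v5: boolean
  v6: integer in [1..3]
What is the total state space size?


State space = product of domain sizes of all variables.
Domain sizes:
  v1 (enum of 6 values): 6
  v2 (boolean): 2
  v3 (boolean): 2
  v4 (boolean): 2
  v5 (boolean): 2
  v6 (integer in [1..3]): 3
Product = 6 * 2 * 2 * 2 * 2 * 3 = 288

288


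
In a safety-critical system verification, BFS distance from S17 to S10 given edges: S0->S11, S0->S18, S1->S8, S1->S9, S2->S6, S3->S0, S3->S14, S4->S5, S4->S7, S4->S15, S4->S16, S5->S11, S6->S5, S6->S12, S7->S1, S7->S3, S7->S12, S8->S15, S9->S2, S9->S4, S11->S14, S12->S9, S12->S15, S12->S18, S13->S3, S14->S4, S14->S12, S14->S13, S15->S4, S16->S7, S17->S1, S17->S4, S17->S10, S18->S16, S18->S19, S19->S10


BFS layer-by-layer from S17:
  dist 0: {S17}
  dist 1: {S1, S4, S10}
  -> S10 reached at distance 1
Shortest path length = 1

1


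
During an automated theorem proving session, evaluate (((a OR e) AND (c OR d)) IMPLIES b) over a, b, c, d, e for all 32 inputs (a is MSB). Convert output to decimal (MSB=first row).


Formula: (((a OR e) AND (c OR d)) IMPLIES b) over a, b, c, d, e (32 rows)
Evaluate each row (bits = a,b,c,d,e, MSB first):
  row 0 [00000]: (((0 OR 0) AND (0 OR 0)) IMPLIES 0) -> 1
  row 1 [00001]: (((0 OR 1) AND (0 OR 0)) IMPLIES 0) -> 1
  row 2 [00010]: (((0 OR 0) AND (0 OR 1)) IMPLIES 0) -> 1
  row 3 [00011]: (((0 OR 1) AND (0 OR 1)) IMPLIES 0) -> 0
  row 4 [00100]: (((0 OR 0) AND (1 OR 0)) IMPLIES 0) -> 1
  row 5 [00101]: (((0 OR 1) AND (1 OR 0)) IMPLIES 0) -> 0
  row 6 [00110]: (((0 OR 0) AND (1 OR 1)) IMPLIES 0) -> 1
  row 7 [00111]: (((0 OR 1) AND (1 OR 1)) IMPLIES 0) -> 0
  row 8 [01000]: (((0 OR 0) AND (0 OR 0)) IMPLIES 1) -> 1
  row 9 [01001]: (((0 OR 1) AND (0 OR 0)) IMPLIES 1) -> 1
  row 10 [01010]: (((0 OR 0) AND (0 OR 1)) IMPLIES 1) -> 1
  row 11 [01011]: (((0 OR 1) AND (0 OR 1)) IMPLIES 1) -> 1
  row 12 [01100]: (((0 OR 0) AND (1 OR 0)) IMPLIES 1) -> 1
  row 13 [01101]: (((0 OR 1) AND (1 OR 0)) IMPLIES 1) -> 1
  row 14 [01110]: (((0 OR 0) AND (1 OR 1)) IMPLIES 1) -> 1
  row 15 [01111]: (((0 OR 1) AND (1 OR 1)) IMPLIES 1) -> 1
  row 16 [10000]: (((1 OR 0) AND (0 OR 0)) IMPLIES 0) -> 1
  row 17 [10001]: (((1 OR 1) AND (0 OR 0)) IMPLIES 0) -> 1
  row 18 [10010]: (((1 OR 0) AND (0 OR 1)) IMPLIES 0) -> 0
  row 19 [10011]: (((1 OR 1) AND (0 OR 1)) IMPLIES 0) -> 0
  row 20 [10100]: (((1 OR 0) AND (1 OR 0)) IMPLIES 0) -> 0
  row 21 [10101]: (((1 OR 1) AND (1 OR 0)) IMPLIES 0) -> 0
  row 22 [10110]: (((1 OR 0) AND (1 OR 1)) IMPLIES 0) -> 0
  row 23 [10111]: (((1 OR 1) AND (1 OR 1)) IMPLIES 0) -> 0
  row 24 [11000]: (((1 OR 0) AND (0 OR 0)) IMPLIES 1) -> 1
  row 25 [11001]: (((1 OR 1) AND (0 OR 0)) IMPLIES 1) -> 1
  row 26 [11010]: (((1 OR 0) AND (0 OR 1)) IMPLIES 1) -> 1
  row 27 [11011]: (((1 OR 1) AND (0 OR 1)) IMPLIES 1) -> 1
  row 28 [11100]: (((1 OR 0) AND (1 OR 0)) IMPLIES 1) -> 1
  row 29 [11101]: (((1 OR 1) AND (1 OR 0)) IMPLIES 1) -> 1
  row 30 [11110]: (((1 OR 0) AND (1 OR 1)) IMPLIES 1) -> 1
  row 31 [11111]: (((1 OR 1) AND (1 OR 1)) IMPLIES 1) -> 1
Full result column, 4 rows per line (a,b,c fixed per line; d,e runs 00..11 left to right):
  rows 0-3 [a,b,c=000]: 1110  = hex E
  rows 4-7 [a,b,c=001]: 1010  = hex A
  rows 8-11 [a,b,c=010]: 1111  = hex F
  rows 12-15 [a,b,c=011]: 1111  = hex F
  rows 16-19 [a,b,c=100]: 1100  = hex C
  rows 20-23 [a,b,c=101]: 0000  = hex 0
  rows 24-27 [a,b,c=110]: 1111  = hex F
  rows 28-31 [a,b,c=111]: 1111  = hex F
Output column (row 0 .. row 31) = 11101010111111111100000011111111
Output column grouped in 4s = 1110 1010 1111 1111 1100 0000 1111 1111 = 0xEAFFC0FF
Convert to decimal digit by digit (value = value*16 + digit):
  E -> 14
  14*16 + 10 (A) = 234
  234*16 + 15 (F) = 3759
  3759*16 + 15 (F) = 60159
  60159*16 + 12 (C) = 962556
  962556*16 + 0 = 15400896
  15400896*16 + 15 (F) = 246414351
  246414351*16 + 15 (F) = 3942629631
Decimal = 3942629631

3942629631


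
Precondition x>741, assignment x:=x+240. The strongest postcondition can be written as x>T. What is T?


Formula: sp(P, x:=E) = exists old_x. (x = E[old_x/x]) AND P[old_x/x] (old_x is the value of x before the assignment; eliminate old_x by solving x = E[old_x/x] for old_x)
Step 1: Precondition P: x>741, i.e. old_x > 741
Step 2: Assignment gives x = old_x + 240, so old_x = x - 240
Step 3: Substitute into P: x - 240 > 741
Step 4: Simplify: x > 741+240 = 981

981


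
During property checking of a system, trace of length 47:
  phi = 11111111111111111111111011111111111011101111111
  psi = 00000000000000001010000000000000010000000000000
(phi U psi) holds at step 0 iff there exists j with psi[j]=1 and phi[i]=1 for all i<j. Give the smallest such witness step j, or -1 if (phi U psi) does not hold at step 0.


(phi U psi) at 0: need smallest j with psi[j]=1 and phi[i]=1 for all i in [0,j).
Scan from step 0:
  step 0: phi=1, psi=0 -> continue
  step 1: phi=1, psi=0 -> continue
  step 2: phi=1, psi=0 -> continue
  step 3: phi=1, psi=0 -> continue
  step 16: psi=1 and phi held for [0,16) -> witness found
Witness step = 16

16


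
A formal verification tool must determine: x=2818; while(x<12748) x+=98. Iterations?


Step 1: x goes from 2818 toward 12748 by 98; the body runs while x<12748, so iterations = ceil((bound-start)/step)
Step 2: Distance=9930
Step 3: ceil(9930/98)=102

102


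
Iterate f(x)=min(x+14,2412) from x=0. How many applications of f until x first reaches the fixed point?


Step 1: x=0, cap=2412, increment=14
Step 2: x grows by 14 each step until capped at 2412; fixed point is x=2412
Step 3: iterations = ceil(2412/14) = 173

173


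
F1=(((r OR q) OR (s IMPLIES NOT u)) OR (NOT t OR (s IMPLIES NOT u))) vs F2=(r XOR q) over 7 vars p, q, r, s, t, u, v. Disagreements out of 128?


F1 = (((r OR q) OR (s IMPLIES NOT u)) OR (NOT t OR (s IMPLIES NOT u)))
F2 = (r XOR q)
Evaluate both on each of 128 rows (bits = p,q,r,s,t,u,v):
  row 0 [0000000]: F1=1 F2=0 (differ) -> 1
  row 1 [0000001]: F1=1 F2=0 (differ) -> 1
  row 2 [0000010]: F1=1 F2=0 (differ) -> 1
  row 3 [0000011]: F1=1 F2=0 (differ) -> 1
  row 4 [0000100]: F1=1 F2=0 (differ) -> 1
  (every remaining row is evaluated the same way; all 128 results are listed next)
Full result column, 8 rows per line (p,q,r,s fixed per line; t,u,v runs 000..111 left to right):
  rows 0-7 [p,q,r,s=0000]: 11111111  (ones: 8)
  rows 8-15 [p,q,r,s=0001]: 11111100  (ones: 6)
  rows 16-23 [p,q,r,s=0010]: 00000000  (ones: 0)
  rows 24-31 [p,q,r,s=0011]: 00000000  (ones: 0)
  rows 32-39 [p,q,r,s=0100]: 00000000  (ones: 0)
  rows 40-47 [p,q,r,s=0101]: 00000000  (ones: 0)
  rows 48-55 [p,q,r,s=0110]: 11111111  (ones: 8)
  rows 56-63 [p,q,r,s=0111]: 11111111  (ones: 8)
  rows 64-71 [p,q,r,s=1000]: 11111111  (ones: 8)
  rows 72-79 [p,q,r,s=1001]: 11111100  (ones: 6)
  rows 80-87 [p,q,r,s=1010]: 00000000  (ones: 0)
  rows 88-95 [p,q,r,s=1011]: 00000000  (ones: 0)
  rows 96-103 [p,q,r,s=1100]: 00000000  (ones: 0)
  rows 104-111 [p,q,r,s=1101]: 00000000  (ones: 0)
  rows 112-119 [p,q,r,s=1110]: 11111111  (ones: 8)
  rows 120-127 [p,q,r,s=1111]: 11111111  (ones: 8)
Disagreements = 8+6+0+0+0+0+8+8+8+6+0+0+0+0+8+8 = 60

60


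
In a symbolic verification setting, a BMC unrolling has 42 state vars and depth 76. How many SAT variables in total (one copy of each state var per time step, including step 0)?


BMC unrolls to depth k, creating one copy of each state var for steps 0..k.
Step count = 76 + 1 = 77 (steps 0 through 76)
Vars per step = 42
Total = 42 * 77 = 3234

3234


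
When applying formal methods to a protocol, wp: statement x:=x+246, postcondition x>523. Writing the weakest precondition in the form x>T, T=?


Formula: wp(x:=E, P) = P[E/x] (substitute E for x in postcondition)
Step 1: Postcondition: x>523
Step 2: Substitute x+246 for x: x+246>523
Step 3: Solve for x: x > 523-246 = 277

277


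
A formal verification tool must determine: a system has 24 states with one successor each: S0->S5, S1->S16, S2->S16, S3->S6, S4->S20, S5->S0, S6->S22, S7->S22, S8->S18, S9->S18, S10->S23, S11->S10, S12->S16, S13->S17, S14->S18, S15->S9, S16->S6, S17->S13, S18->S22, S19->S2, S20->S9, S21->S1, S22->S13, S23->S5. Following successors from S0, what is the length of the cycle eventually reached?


Trace from S0 until a state repeats:
  S0 -> S5 -> S0
S0 first seen at step 0, revisited at step 2.
Cycle length = 2 - 0 = 2

2


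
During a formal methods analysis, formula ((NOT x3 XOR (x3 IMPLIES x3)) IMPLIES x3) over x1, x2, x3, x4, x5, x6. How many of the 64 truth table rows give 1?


Formula: ((NOT x3 XOR (x3 IMPLIES x3)) IMPLIES x3) over 6 vars (64 rows)
Evaluate each row (x1, x2, x3, x4, x5, x6 as bits, MSB first):
  row 0 [000000]: ((NOT 0 XOR (0 IMPLIES 0)) IMPLIES 0) -> 1
  row 1 [000001]: ((NOT 0 XOR (0 IMPLIES 0)) IMPLIES 0) -> 1
  row 2 [000010]: ((NOT 0 XOR (0 IMPLIES 0)) IMPLIES 0) -> 1
  row 3 [000011]: ((NOT 0 XOR (0 IMPLIES 0)) IMPLIES 0) -> 1
  row 4 [000100]: ((NOT 0 XOR (0 IMPLIES 0)) IMPLIES 0) -> 1
  (every remaining row is evaluated the same way; all 64 results are listed next)
Full result column, 8 rows per line (x1,x2,x3 fixed per line; x4,x5,x6 runs 000..111 left to right):
  rows 0-7 [x1,x2,x3=000]: 11111111  (ones: 8)
  rows 8-15 [x1,x2,x3=001]: 11111111  (ones: 8)
  rows 16-23 [x1,x2,x3=010]: 11111111  (ones: 8)
  rows 24-31 [x1,x2,x3=011]: 11111111  (ones: 8)
  rows 32-39 [x1,x2,x3=100]: 11111111  (ones: 8)
  rows 40-47 [x1,x2,x3=101]: 11111111  (ones: 8)
  rows 48-55 [x1,x2,x3=110]: 11111111  (ones: 8)
  rows 56-63 [x1,x2,x3=111]: 11111111  (ones: 8)
Count of 1-rows = 8+8+8+8+8+8+8+8 = 64

64


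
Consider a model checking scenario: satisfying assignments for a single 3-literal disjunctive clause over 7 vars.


Step 1: Total=2^7=128
Step 2: Unsat when all 3 false: 2^4=16
Step 3: Sat=128-16=112

112
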